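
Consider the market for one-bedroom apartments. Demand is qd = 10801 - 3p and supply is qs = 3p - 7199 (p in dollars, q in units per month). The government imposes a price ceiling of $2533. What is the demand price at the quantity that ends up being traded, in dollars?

3467

In a free market, 10801 - 3p = 3p - 7199 gives the equilibrium p* = 3000, q* = 1801.
The ceiling of 2533 is below the equilibrium price 3000, so it binds.
At p = 2533: qd = 10801 - 3·2533 = 3202 and qs = 3·2533 - 7199 = 400.
Only 400 units reach the market. On the demand curve, the marginal buyer's willingness to pay at q = 400 is (10801 - 400)/3 = 3467.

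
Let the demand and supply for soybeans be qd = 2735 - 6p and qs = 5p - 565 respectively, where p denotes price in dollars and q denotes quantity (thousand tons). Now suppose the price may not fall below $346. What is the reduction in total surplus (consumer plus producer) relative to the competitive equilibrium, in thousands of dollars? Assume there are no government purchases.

13965.6

In a free market, 2735 - 6p = 5p - 565 gives the equilibrium p* = 300, q* = 935.
Since 346 > 300, the floor is binding.
At p = 346: qd = 2735 - 6·346 = 659 and qs = 5·346 - 565 = 1165.
Quantity traded falls to 659. At q = 659 the demand price is (2735 - 659)/6 = 346 and the supply price is (565 + 659)/5 = 244.8.
Deadweight loss = ½ · (346 - 244.8) · (935 - 659) = ½ · 101.2 · 276 = 13965.6.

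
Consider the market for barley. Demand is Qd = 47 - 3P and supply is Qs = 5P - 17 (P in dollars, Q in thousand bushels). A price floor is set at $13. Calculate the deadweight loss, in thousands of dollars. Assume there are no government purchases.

Equilibrium: 47 - 3P = 5P - 17, so 64 = 8P and P* = 8, Q* = 23.
The floor of 13 is above the equilibrium price 8, so it binds.
At P = 13: Qd = 47 - 3·13 = 8 and Qs = 5·13 - 17 = 48.
Quantity traded falls to 8. At Q = 8 the demand price is (47 - 8)/3 = 13 and the supply price is (17 + 8)/5 = 5.
Deadweight loss = ½ · (13 - 5) · (23 - 8) = ½ · 8 · 15 = 60.

60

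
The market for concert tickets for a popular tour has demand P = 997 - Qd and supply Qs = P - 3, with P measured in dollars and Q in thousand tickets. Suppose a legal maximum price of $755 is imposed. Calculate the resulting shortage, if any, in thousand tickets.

0

Rearranging demand gives Qd = 997 - P. Without the control the market clears where 997 - P = P - 3, i.e. P* = 500 and Q* = 497.
Since 755 is above P* = 500, the ceiling does not bind and the free-market outcome prevails.
Since the control does not bind, there is no shortage.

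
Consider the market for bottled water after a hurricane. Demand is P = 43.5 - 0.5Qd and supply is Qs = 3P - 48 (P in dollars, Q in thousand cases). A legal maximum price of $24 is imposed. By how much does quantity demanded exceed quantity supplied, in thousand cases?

15

Rearranging demand gives Qd = 87 - 2P. Equilibrium: 87 - 2P = 3P - 48, so 135 = 5P and P* = 27, Q* = 33.
The ceiling of 24 is below the equilibrium price 27, so it binds.
At P = 24: Qd = 87 - 2·24 = 39 and Qs = 3·24 - 48 = 24.
Shortage = Qd - Qs = 39 - 24 = 15.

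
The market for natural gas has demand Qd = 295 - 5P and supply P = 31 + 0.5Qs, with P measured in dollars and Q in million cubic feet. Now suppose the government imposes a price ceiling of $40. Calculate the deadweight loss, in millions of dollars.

Rearranging supply gives Qs = 2P - 62. In a free market, 295 - 5P = 2P - 62 gives the equilibrium P* = 51, Q* = 40.
Since 40 < 51, the ceiling is binding.
At P = 40: Qd = 295 - 5·40 = 95 and Qs = 2·40 - 62 = 18.
Quantity traded falls to 18. At Q = 18 the demand price is (295 - 18)/5 = 55.4 and the supply price is (62 + 18)/2 = 40.
Deadweight loss = ½ · (55.4 - 40) · (40 - 18) = ½ · 15.4 · 22 = 169.4.

169.4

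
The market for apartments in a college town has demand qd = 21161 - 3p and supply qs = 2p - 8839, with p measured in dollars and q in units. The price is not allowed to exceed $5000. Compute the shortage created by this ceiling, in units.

In a free market, 21161 - 3p = 2p - 8839 gives the equilibrium p* = 6000, q* = 3161.
Because the ceiling (5000) lies below the market-clearing price, it is binding.
At p = 5000: qd = 21161 - 3·5000 = 6161 and qs = 2·5000 - 8839 = 1161.
Shortage = qd - qs = 6161 - 1161 = 5000.

5000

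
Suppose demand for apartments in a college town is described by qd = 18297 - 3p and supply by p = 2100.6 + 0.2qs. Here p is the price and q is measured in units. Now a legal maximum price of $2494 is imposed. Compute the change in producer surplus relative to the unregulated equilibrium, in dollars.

-5233592

Rearranging supply gives qs = 5p - 10503. Setting quantity demanded equal to quantity supplied, 18297 - 3p = 5p - 10503, gives p* = 3600 and q* = 7497.
The ceiling of 2494 is below the equilibrium price 3600, so it binds.
At p = 2494: qd = 18297 - 3·2494 = 10815 and qs = 5·2494 - 10503 = 1967.
Producer surplus without the control is ½ · (3600 - 2100.6) · 7497 = 5620500.9.
With the ceiling, producers sell 1967 units at 2494, so PS = ½ · (2494 - 2100.6) · 1967 = 386908.9.
Change in producer surplus = 386908.9 - 5620500.9 = -5233592.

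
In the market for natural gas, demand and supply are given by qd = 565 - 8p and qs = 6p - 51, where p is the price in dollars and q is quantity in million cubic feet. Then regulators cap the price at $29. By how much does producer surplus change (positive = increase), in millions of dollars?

Without the control the market clears where 565 - 8p = 6p - 51, i.e. p* = 44 and q* = 213.
Because the ceiling (29) lies below the market-clearing price, it is binding.
At p = 29: qd = 565 - 8·29 = 333 and qs = 6·29 - 51 = 123.
Producer surplus without the control is ½ · (44 - 8.5) · 213 = 3780.75.
With the ceiling, producers sell 123 units at 29, so PS = ½ · (29 - 8.5) · 123 = 1260.75.
Change in producer surplus = 1260.75 - 3780.75 = -2520.

-2520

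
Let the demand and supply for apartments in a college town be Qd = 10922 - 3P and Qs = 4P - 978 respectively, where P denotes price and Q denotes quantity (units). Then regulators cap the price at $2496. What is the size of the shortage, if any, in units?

Equilibrium: 10922 - 3P = 4P - 978, so 11900 = 7P and P* = 1700, Q* = 5822.
The ceiling of 2496 is above the equilibrium price 1700, so it is not binding; the market clears at P* = 1700, Q* = 5822.
Since the control does not bind, there is no shortage.

0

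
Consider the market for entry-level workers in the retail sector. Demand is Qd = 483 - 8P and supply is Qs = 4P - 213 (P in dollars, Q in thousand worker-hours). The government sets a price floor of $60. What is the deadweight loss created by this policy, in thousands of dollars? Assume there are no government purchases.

In a free market, 483 - 8P = 4P - 213 gives the equilibrium P* = 58, Q* = 19.
Since 60 > 58, the floor is binding.
At P = 60: Qd = 483 - 8·60 = 3 and Qs = 4·60 - 213 = 27.
Quantity traded falls to 3. At Q = 3 the demand price is (483 - 3)/8 = 60 and the supply price is (213 + 3)/4 = 54.
Deadweight loss = ½ · (60 - 54) · (19 - 3) = ½ · 6 · 16 = 48.

48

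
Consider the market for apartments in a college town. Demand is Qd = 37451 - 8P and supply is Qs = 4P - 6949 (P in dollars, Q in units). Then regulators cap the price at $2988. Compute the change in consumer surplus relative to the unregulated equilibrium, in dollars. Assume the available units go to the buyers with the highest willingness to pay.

3055192

Equilibrium: 37451 - 8P = 4P - 6949, so 44400 = 12P and P* = 3700, Q* = 7851.
The ceiling of 2988 is below the equilibrium price 3700, so it binds.
At P = 2988: Qd = 37451 - 8·2988 = 13547 and Qs = 4·2988 - 6949 = 5003.
Consumer surplus without the control is ½ · (4681.375 - 3700) · 7851 = 3852387.5625.
With the ceiling, 5003 units are sold at 2988 (assume they go to the highest-value buyers). The demand price at Q = 5003 is 4056, so CS = ½ · [(4681.375 - 2988) + (4056 - 2988)] · 5003 = 6907579.5625.
Change in consumer surplus = 6907579.5625 - 3852387.5625 = 3055192.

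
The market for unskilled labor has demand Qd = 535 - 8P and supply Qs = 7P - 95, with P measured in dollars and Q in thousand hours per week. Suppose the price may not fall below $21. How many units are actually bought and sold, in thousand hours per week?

199

Setting quantity demanded equal to quantity supplied, 535 - 8P = 7P - 95, gives P* = 42 and Q* = 199.
Since 21 is below P* = 42, the floor does not bind and the free-market outcome prevails.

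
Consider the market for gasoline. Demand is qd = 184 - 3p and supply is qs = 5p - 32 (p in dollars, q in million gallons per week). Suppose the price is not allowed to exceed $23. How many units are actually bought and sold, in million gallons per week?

83

Equilibrium: 184 - 3p = 5p - 32, so 216 = 8p and p* = 27, q* = 103.
Because the ceiling (23) lies below the market-clearing price, it is binding.
At p = 23: qd = 184 - 3·23 = 115 and qs = 5·23 - 32 = 83.
The quantity actually transacted is the short side, supply: 83.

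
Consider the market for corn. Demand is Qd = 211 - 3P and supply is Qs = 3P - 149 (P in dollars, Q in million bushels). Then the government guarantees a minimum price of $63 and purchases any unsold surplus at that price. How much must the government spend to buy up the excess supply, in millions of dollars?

Setting quantity demanded equal to quantity supplied, 211 - 3P = 3P - 149, gives P* = 60 and Q* = 31.
The floor of 63 is above the equilibrium price 60, so it binds.
At P = 63: Qd = 211 - 3·63 = 22 and Qs = 3·63 - 149 = 40.
Surplus = Qs - Qd = 18.
Government expenditure = surplus × support price = 18 × 63 = 1134.

1134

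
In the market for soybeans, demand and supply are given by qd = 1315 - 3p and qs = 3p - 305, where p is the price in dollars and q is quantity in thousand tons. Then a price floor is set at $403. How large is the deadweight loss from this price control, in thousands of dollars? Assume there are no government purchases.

53067

Setting quantity demanded equal to quantity supplied, 1315 - 3p = 3p - 305, gives p* = 270 and q* = 505.
Because the floor (403) lies above the market-clearing price, it is binding.
At p = 403: qd = 1315 - 3·403 = 106 and qs = 3·403 - 305 = 904.
Quantity traded falls to 106. At q = 106 the demand price is (1315 - 106)/3 = 403 and the supply price is (305 + 106)/3 = 137.
Deadweight loss = ½ · (403 - 137) · (505 - 106) = ½ · 266 · 399 = 53067.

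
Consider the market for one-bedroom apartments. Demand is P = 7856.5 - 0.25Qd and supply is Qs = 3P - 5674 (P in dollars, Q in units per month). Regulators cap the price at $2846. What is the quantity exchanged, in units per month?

Rearranging demand gives Qd = 31426 - 4P. Equilibrium: 31426 - 4P = 3P - 5674, so 37100 = 7P and P* = 5300, Q* = 10226.
The ceiling of 2846 is below the equilibrium price 5300, so it binds.
At P = 2846: Qd = 31426 - 4·2846 = 20042 and Qs = 3·2846 - 5674 = 2864.
The quantity actually transacted is the short side, supply: 2864.

2864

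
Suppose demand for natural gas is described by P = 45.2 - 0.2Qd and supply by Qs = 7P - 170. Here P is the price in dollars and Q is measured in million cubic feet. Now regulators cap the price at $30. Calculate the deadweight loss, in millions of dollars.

Rearranging demand gives Qd = 226 - 5P. Setting quantity demanded equal to quantity supplied, 226 - 5P = 7P - 170, gives P* = 33 and Q* = 61.
Because the ceiling (30) lies below the market-clearing price, it is binding.
At P = 30: Qd = 226 - 5·30 = 76 and Qs = 7·30 - 170 = 40.
Quantity traded falls to 40. At Q = 40 the demand price is (226 - 40)/5 = 37.2 and the supply price is (170 + 40)/7 = 30.
Deadweight loss = ½ · (37.2 - 30) · (61 - 40) = ½ · 7.2 · 21 = 75.6.

75.6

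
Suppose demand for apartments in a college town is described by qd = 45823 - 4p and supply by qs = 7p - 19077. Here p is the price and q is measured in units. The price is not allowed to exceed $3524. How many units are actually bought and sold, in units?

In a free market, 45823 - 4p = 7p - 19077 gives the equilibrium p* = 5900, q* = 22223.
The ceiling of 3524 is below the equilibrium price 5900, so it binds.
At p = 3524: qd = 45823 - 4·3524 = 31727 and qs = 7·3524 - 19077 = 5591.
The quantity actually transacted is the short side, supply: 5591.

5591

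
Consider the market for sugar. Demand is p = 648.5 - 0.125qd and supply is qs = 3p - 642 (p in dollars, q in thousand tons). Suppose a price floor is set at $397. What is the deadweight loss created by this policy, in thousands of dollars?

Rearranging demand gives qd = 5188 - 8p. Without the control the market clears where 5188 - 8p = 3p - 642, i.e. p* = 530 and q* = 948.
Since 397 is below p* = 530, the floor does not bind and the free-market outcome prevails.
Since the control does not bind, no trades are prevented and deadweight loss is zero.

0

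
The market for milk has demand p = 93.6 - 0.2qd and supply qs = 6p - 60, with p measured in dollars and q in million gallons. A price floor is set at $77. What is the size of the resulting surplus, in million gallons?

319

Rearranging demand gives qd = 468 - 5p. In a free market, 468 - 5p = 6p - 60 gives the equilibrium p* = 48, q* = 228.
The floor of 77 is above the equilibrium price 48, so it binds.
At p = 77: qd = 468 - 5·77 = 83 and qs = 6·77 - 60 = 402.
Surplus = qs - qd = 402 - 83 = 319.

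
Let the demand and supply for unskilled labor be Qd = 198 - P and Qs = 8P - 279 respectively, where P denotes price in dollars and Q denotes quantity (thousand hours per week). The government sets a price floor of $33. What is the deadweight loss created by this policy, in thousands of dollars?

0

Without the control the market clears where 198 - P = 8P - 279, i.e. P* = 53 and Q* = 145.
The floor of 33 is below the equilibrium price 53, so it is not binding; the market clears at P* = 53, Q* = 145.
Since the control does not bind, no trades are prevented and deadweight loss is zero.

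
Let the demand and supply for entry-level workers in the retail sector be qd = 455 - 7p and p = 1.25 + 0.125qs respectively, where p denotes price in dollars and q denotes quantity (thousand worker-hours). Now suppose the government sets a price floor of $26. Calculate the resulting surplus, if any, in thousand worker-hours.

Rearranging supply gives qs = 8p - 10. In a free market, 455 - 7p = 8p - 10 gives the equilibrium p* = 31, q* = 238.
The floor of 26 is below the equilibrium price 31, so it is not binding; the market clears at p* = 31, q* = 238.
Since the control does not bind, there is no surplus.

0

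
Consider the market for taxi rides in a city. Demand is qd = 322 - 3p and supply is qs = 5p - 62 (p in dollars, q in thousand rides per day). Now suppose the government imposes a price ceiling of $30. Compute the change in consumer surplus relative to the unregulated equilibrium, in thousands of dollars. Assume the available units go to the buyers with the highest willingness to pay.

Without the control the market clears where 322 - 3p = 5p - 62, i.e. p* = 48 and q* = 178.
Since 30 < 48, the ceiling is binding.
At p = 30: qd = 322 - 3·30 = 232 and qs = 5·30 - 62 = 88.
Consumer surplus without the control is ½ · (322/3 - 48) · 178 = 15842/3.
With the ceiling, 88 units are sold at 30 (assume they go to the highest-value buyers). The demand price at q = 88 is 78, so CS = ½ · [(322/3 - 30) + (78 - 30)] · 88 = 16544/3.
Change in consumer surplus = 16544/3 - 15842/3 = 234.

234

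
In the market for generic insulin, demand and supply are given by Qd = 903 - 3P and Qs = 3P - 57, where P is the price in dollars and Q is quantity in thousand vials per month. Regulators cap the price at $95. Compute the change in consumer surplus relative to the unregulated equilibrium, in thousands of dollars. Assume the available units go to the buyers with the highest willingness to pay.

8482.5

Setting quantity demanded equal to quantity supplied, 903 - 3P = 3P - 57, gives P* = 160 and Q* = 423.
The ceiling of 95 is below the equilibrium price 160, so it binds.
At P = 95: Qd = 903 - 3·95 = 618 and Qs = 3·95 - 57 = 228.
Consumer surplus without the control is ½ · (301 - 160) · 423 = 29821.5.
With the ceiling, 228 units are sold at 95 (assume they go to the highest-value buyers). The demand price at Q = 228 is 225, so CS = ½ · [(301 - 95) + (225 - 95)] · 228 = 38304.
Change in consumer surplus = 38304 - 29821.5 = 8482.5.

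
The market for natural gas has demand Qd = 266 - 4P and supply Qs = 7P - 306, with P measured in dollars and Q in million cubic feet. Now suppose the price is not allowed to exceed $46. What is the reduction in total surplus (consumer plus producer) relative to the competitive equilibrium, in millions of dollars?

In a free market, 266 - 4P = 7P - 306 gives the equilibrium P* = 52, Q* = 58.
The ceiling of 46 is below the equilibrium price 52, so it binds.
At P = 46: Qd = 266 - 4·46 = 82 and Qs = 7·46 - 306 = 16.
Quantity traded falls to 16. At Q = 16 the demand price is (266 - 16)/4 = 62.5 and the supply price is (306 + 16)/7 = 46.
Deadweight loss = ½ · (62.5 - 46) · (58 - 16) = ½ · 16.5 · 42 = 346.5.

346.5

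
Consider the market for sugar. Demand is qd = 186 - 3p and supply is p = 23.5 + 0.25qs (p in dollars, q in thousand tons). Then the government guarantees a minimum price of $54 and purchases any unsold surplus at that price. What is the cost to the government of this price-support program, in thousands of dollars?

Rearranging supply gives qs = 4p - 94. Equilibrium: 186 - 3p = 4p - 94, so 280 = 7p and p* = 40, q* = 66.
Because the floor (54) lies above the market-clearing price, it is binding.
At p = 54: qd = 186 - 3·54 = 24 and qs = 4·54 - 94 = 122.
Surplus = qs - qd = 98.
Government expenditure = surplus × support price = 98 × 54 = 5292.

5292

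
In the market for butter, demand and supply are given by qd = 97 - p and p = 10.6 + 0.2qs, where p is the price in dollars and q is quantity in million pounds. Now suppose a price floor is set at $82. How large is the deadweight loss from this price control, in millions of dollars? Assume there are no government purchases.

Rearranging supply gives qs = 5p - 53. Equilibrium: 97 - p = 5p - 53, so 150 = 6p and p* = 25, q* = 72.
The floor of 82 is above the equilibrium price 25, so it binds.
At p = 82: qd = 97 - 82 = 15 and qs = 5·82 - 53 = 357.
Quantity traded falls to 15. At q = 15 the demand price is 97 - 15 = 82 and the supply price is (53 + 15)/5 = 13.6.
Deadweight loss = ½ · (82 - 13.6) · (72 - 15) = ½ · 68.4 · 57 = 1949.4.

1949.4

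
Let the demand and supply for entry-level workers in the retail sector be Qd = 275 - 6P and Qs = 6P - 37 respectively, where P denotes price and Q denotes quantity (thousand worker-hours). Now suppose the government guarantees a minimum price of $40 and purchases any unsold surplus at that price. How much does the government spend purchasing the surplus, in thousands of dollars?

In a free market, 275 - 6P = 6P - 37 gives the equilibrium P* = 26, Q* = 119.
Since 40 > 26, the floor is binding.
At P = 40: Qd = 275 - 6·40 = 35 and Qs = 6·40 - 37 = 203.
Surplus = Qs - Qd = 168.
Government expenditure = surplus × support price = 168 × 40 = 6720.

6720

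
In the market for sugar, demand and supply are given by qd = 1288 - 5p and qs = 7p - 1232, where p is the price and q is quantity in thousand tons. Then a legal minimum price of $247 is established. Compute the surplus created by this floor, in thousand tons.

Equilibrium: 1288 - 5p = 7p - 1232, so 2520 = 12p and p* = 210, q* = 238.
The floor of 247 is above the equilibrium price 210, so it binds.
At p = 247: qd = 1288 - 5·247 = 53 and qs = 7·247 - 1232 = 497.
Surplus = qs - qd = 497 - 53 = 444.

444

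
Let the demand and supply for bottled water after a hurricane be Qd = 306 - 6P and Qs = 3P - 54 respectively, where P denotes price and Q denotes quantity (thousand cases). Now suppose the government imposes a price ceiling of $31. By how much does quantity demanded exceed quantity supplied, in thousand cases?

81

Equilibrium: 306 - 6P = 3P - 54, so 360 = 9P and P* = 40, Q* = 66.
Since 31 < 40, the ceiling is binding.
At P = 31: Qd = 306 - 6·31 = 120 and Qs = 3·31 - 54 = 39.
Shortage = Qd - Qs = 120 - 39 = 81.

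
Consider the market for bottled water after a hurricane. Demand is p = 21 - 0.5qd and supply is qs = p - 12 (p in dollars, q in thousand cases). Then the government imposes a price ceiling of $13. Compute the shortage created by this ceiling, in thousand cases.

Rearranging demand gives qd = 42 - 2p. In a free market, 42 - 2p = p - 12 gives the equilibrium p* = 18, q* = 6.
The ceiling of 13 is below the equilibrium price 18, so it binds.
At p = 13: qd = 42 - 2·13 = 16 and qs = 13 - 12 = 1.
Shortage = qd - qs = 16 - 1 = 15.

15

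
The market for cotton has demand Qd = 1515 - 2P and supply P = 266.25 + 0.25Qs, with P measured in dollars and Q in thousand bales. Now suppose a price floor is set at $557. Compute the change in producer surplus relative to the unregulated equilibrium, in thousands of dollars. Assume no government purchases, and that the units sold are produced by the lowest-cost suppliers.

42862.5

Rearranging supply gives Qs = 4P - 1065. In a free market, 1515 - 2P = 4P - 1065 gives the equilibrium P* = 430, Q* = 655.
Since 557 > 430, the floor is binding.
At P = 557: Qd = 1515 - 2·557 = 401 and Qs = 4·557 - 1065 = 1163.
Producer surplus without the control is ½ · (430 - 266.25) · 655 = 53628.125.
With the floor, 401 units are sold at 557. The supply price at Q = 401 is 366.5, so PS = ½ · [(557 - 266.25) + (557 - 366.5)] · 401 = 96490.625.
Change in producer surplus = 96490.625 - 53628.125 = 42862.5.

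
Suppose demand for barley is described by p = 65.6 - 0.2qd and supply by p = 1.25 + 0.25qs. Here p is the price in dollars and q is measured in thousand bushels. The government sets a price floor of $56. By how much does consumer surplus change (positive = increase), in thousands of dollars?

Rearranging demand gives qd = 328 - 5p; rearranging supply gives qs = 4p - 5. Without the control the market clears where 328 - 5p = 4p - 5, i.e. p* = 37 and q* = 143.
The floor of 56 is above the equilibrium price 37, so it binds.
At p = 56: qd = 328 - 5·56 = 48 and qs = 4·56 - 5 = 219.
Consumer surplus without the control is ½ · (65.6 - 37) · 143 = 2044.9.
With the floor, consumers buy 48 units at 56, so CS = ½ · (65.6 - 56) · 48 = 230.4.
Change in consumer surplus = 230.4 - 2044.9 = -1814.5.

-1814.5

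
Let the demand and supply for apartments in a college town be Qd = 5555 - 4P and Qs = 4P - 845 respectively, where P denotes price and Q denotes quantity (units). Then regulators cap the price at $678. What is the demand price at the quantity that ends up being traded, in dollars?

In a free market, 5555 - 4P = 4P - 845 gives the equilibrium P* = 800, Q* = 2355.
The ceiling of 678 is below the equilibrium price 800, so it binds.
At P = 678: Qd = 5555 - 4·678 = 2843 and Qs = 4·678 - 845 = 1867.
Only 1867 units reach the market. On the demand curve, the marginal buyer's willingness to pay at Q = 1867 is (5555 - 1867)/4 = 922.

922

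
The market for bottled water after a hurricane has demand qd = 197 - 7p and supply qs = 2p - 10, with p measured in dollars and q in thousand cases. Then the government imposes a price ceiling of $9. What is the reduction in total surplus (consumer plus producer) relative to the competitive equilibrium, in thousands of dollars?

252

Without the control the market clears where 197 - 7p = 2p - 10, i.e. p* = 23 and q* = 36.
Since 9 < 23, the ceiling is binding.
At p = 9: qd = 197 - 7·9 = 134 and qs = 2·9 - 10 = 8.
Quantity traded falls to 8. At q = 8 the demand price is (197 - 8)/7 = 27 and the supply price is (10 + 8)/2 = 9.
Deadweight loss = ½ · (27 - 9) · (36 - 8) = ½ · 18 · 28 = 252.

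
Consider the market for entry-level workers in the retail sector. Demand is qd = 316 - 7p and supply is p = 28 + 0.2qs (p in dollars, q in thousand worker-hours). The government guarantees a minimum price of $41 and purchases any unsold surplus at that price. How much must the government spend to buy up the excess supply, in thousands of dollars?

1476

Rearranging supply gives qs = 5p - 140. Without the control the market clears where 316 - 7p = 5p - 140, i.e. p* = 38 and q* = 50.
Since 41 > 38, the floor is binding.
At p = 41: qd = 316 - 7·41 = 29 and qs = 5·41 - 140 = 65.
Surplus = qs - qd = 36.
Government expenditure = surplus × support price = 36 × 41 = 1476.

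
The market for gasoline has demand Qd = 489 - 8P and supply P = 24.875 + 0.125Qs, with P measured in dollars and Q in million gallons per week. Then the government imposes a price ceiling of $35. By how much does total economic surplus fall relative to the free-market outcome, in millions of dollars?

512

Rearranging supply gives Qs = 8P - 199. Without the control the market clears where 489 - 8P = 8P - 199, i.e. P* = 43 and Q* = 145.
Because the ceiling (35) lies below the market-clearing price, it is binding.
At P = 35: Qd = 489 - 8·35 = 209 and Qs = 8·35 - 199 = 81.
Quantity traded falls to 81. At Q = 81 the demand price is (489 - 81)/8 = 51 and the supply price is (199 + 81)/8 = 35.
Deadweight loss = ½ · (51 - 35) · (145 - 81) = ½ · 16 · 64 = 512.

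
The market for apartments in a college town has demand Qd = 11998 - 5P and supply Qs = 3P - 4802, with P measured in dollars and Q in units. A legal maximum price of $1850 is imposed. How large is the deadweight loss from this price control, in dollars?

150000

Equilibrium: 11998 - 5P = 3P - 4802, so 16800 = 8P and P* = 2100, Q* = 1498.
The ceiling of 1850 is below the equilibrium price 2100, so it binds.
At P = 1850: Qd = 11998 - 5·1850 = 2748 and Qs = 3·1850 - 4802 = 748.
Quantity traded falls to 748. At Q = 748 the demand price is (11998 - 748)/5 = 2250 and the supply price is (4802 + 748)/3 = 1850.
Deadweight loss = ½ · (2250 - 1850) · (1498 - 748) = ½ · 400 · 750 = 150000.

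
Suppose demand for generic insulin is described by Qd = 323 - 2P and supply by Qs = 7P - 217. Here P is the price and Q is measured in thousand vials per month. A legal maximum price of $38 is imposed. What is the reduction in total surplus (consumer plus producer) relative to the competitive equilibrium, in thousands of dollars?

Equilibrium: 323 - 2P = 7P - 217, so 540 = 9P and P* = 60, Q* = 203.
Because the ceiling (38) lies below the market-clearing price, it is binding.
At P = 38: Qd = 323 - 2·38 = 247 and Qs = 7·38 - 217 = 49.
Quantity traded falls to 49. At Q = 49 the demand price is (323 - 49)/2 = 137 and the supply price is (217 + 49)/7 = 38.
Deadweight loss = ½ · (137 - 38) · (203 - 49) = ½ · 99 · 154 = 7623.

7623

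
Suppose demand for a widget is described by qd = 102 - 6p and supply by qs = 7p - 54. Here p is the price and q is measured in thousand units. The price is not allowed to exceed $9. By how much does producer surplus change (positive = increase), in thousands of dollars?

Equilibrium: 102 - 6p = 7p - 54, so 156 = 13p and p* = 12, q* = 30.
The ceiling of 9 is below the equilibrium price 12, so it binds.
At p = 9: qd = 102 - 6·9 = 48 and qs = 7·9 - 54 = 9.
Producer surplus without the control is ½ · (12 - 54/7) · 30 = 450/7.
With the ceiling, producers sell 9 units at 9, so PS = ½ · (9 - 54/7) · 9 = 81/14.
Change in producer surplus = 81/14 - 450/7 = -58.5.

-58.5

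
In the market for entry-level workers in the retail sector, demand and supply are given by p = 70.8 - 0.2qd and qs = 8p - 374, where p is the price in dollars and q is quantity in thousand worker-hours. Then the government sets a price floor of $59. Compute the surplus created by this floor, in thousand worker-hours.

Rearranging demand gives qd = 354 - 5p. In a free market, 354 - 5p = 8p - 374 gives the equilibrium p* = 56, q* = 74.
Since 59 > 56, the floor is binding.
At p = 59: qd = 354 - 5·59 = 59 and qs = 8·59 - 374 = 98.
Surplus = qs - qd = 98 - 59 = 39.

39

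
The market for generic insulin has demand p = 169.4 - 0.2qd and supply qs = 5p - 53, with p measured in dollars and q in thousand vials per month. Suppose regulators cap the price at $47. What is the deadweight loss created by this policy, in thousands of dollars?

9245

Rearranging demand gives qd = 847 - 5p. In a free market, 847 - 5p = 5p - 53 gives the equilibrium p* = 90, q* = 397.
The ceiling of 47 is below the equilibrium price 90, so it binds.
At p = 47: qd = 847 - 5·47 = 612 and qs = 5·47 - 53 = 182.
Quantity traded falls to 182. At q = 182 the demand price is (847 - 182)/5 = 133 and the supply price is (53 + 182)/5 = 47.
Deadweight loss = ½ · (133 - 47) · (397 - 182) = ½ · 86 · 215 = 9245.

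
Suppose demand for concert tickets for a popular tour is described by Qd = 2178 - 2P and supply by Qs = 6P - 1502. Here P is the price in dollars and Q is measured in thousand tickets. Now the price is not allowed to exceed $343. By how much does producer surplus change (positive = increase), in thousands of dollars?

-106119

Setting quantity demanded equal to quantity supplied, 2178 - 2P = 6P - 1502, gives P* = 460 and Q* = 1258.
The ceiling of 343 is below the equilibrium price 460, so it binds.
At P = 343: Qd = 2178 - 2·343 = 1492 and Qs = 6·343 - 1502 = 556.
Producer surplus without the control is ½ · (460 - 751/3) · 1258 = 395641/3.
With the ceiling, producers sell 556 units at 343, so PS = ½ · (343 - 751/3) · 556 = 77284/3.
Change in producer surplus = 77284/3 - 395641/3 = -106119.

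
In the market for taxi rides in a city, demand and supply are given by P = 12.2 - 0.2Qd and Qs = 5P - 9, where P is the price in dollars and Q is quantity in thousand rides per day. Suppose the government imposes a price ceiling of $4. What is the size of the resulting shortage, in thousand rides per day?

30

Rearranging demand gives Qd = 61 - 5P. Equilibrium: 61 - 5P = 5P - 9, so 70 = 10P and P* = 7, Q* = 26.
The ceiling of 4 is below the equilibrium price 7, so it binds.
At P = 4: Qd = 61 - 5·4 = 41 and Qs = 5·4 - 9 = 11.
Shortage = Qd - Qs = 41 - 11 = 30.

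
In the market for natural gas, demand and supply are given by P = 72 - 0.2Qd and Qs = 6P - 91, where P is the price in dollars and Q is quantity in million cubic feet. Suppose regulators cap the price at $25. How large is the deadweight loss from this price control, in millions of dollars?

Rearranging demand gives Qd = 360 - 5P. In a free market, 360 - 5P = 6P - 91 gives the equilibrium P* = 41, Q* = 155.
Because the ceiling (25) lies below the market-clearing price, it is binding.
At P = 25: Qd = 360 - 5·25 = 235 and Qs = 6·25 - 91 = 59.
Quantity traded falls to 59. At Q = 59 the demand price is (360 - 59)/5 = 60.2 and the supply price is (91 + 59)/6 = 25.
Deadweight loss = ½ · (60.2 - 25) · (155 - 59) = ½ · 35.2 · 96 = 1689.6.

1689.6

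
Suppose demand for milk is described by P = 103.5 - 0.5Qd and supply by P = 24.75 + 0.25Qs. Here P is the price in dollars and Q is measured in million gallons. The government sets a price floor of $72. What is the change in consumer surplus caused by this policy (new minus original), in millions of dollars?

-1764

Rearranging demand gives Qd = 207 - 2P; rearranging supply gives Qs = 4P - 99. Setting quantity demanded equal to quantity supplied, 207 - 2P = 4P - 99, gives P* = 51 and Q* = 105.
Since 72 > 51, the floor is binding.
At P = 72: Qd = 207 - 2·72 = 63 and Qs = 4·72 - 99 = 189.
Consumer surplus without the control is ½ · (103.5 - 51) · 105 = 2756.25.
With the floor, consumers buy 63 units at 72, so CS = ½ · (103.5 - 72) · 63 = 992.25.
Change in consumer surplus = 992.25 - 2756.25 = -1764.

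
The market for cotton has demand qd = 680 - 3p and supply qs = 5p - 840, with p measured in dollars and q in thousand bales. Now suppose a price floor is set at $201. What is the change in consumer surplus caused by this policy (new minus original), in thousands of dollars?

-1028.5

Equilibrium: 680 - 3p = 5p - 840, so 1520 = 8p and p* = 190, q* = 110.
Since 201 > 190, the floor is binding.
At p = 201: qd = 680 - 3·201 = 77 and qs = 5·201 - 840 = 165.
Consumer surplus without the control is ½ · (680/3 - 190) · 110 = 6050/3.
With the floor, consumers buy 77 units at 201, so CS = ½ · (680/3 - 201) · 77 = 5929/6.
Change in consumer surplus = 5929/6 - 6050/3 = -1028.5.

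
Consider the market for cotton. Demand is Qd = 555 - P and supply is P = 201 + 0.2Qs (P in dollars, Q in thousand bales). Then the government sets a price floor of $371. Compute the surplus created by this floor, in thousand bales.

Rearranging supply gives Qs = 5P - 1005. Without the control the market clears where 555 - P = 5P - 1005, i.e. P* = 260 and Q* = 295.
The floor of 371 is above the equilibrium price 260, so it binds.
At P = 371: Qd = 555 - 371 = 184 and Qs = 5·371 - 1005 = 850.
Surplus = Qs - Qd = 850 - 184 = 666.

666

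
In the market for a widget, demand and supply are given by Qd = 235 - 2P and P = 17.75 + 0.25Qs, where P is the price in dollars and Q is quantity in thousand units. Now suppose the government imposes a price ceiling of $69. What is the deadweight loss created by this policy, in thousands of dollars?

Rearranging supply gives Qs = 4P - 71. Setting quantity demanded equal to quantity supplied, 235 - 2P = 4P - 71, gives P* = 51 and Q* = 133.
The ceiling of 69 is above the equilibrium price 51, so it is not binding; the market clears at P* = 51, Q* = 133.
Since the control does not bind, no trades are prevented and deadweight loss is zero.

0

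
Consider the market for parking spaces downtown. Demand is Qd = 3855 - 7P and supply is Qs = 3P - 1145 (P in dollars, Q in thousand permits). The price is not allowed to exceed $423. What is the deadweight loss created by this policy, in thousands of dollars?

Without the control the market clears where 3855 - 7P = 3P - 1145, i.e. P* = 500 and Q* = 355.
The ceiling of 423 is below the equilibrium price 500, so it binds.
At P = 423: Qd = 3855 - 7·423 = 894 and Qs = 3·423 - 1145 = 124.
Quantity traded falls to 124. At Q = 124 the demand price is (3855 - 124)/7 = 533 and the supply price is (1145 + 124)/3 = 423.
Deadweight loss = ½ · (533 - 423) · (355 - 124) = ½ · 110 · 231 = 12705.

12705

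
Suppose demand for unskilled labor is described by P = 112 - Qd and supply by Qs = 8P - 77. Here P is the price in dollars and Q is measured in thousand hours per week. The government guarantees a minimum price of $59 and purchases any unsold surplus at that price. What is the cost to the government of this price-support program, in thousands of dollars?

20178

Rearranging demand gives Qd = 112 - P. In a free market, 112 - P = 8P - 77 gives the equilibrium P* = 21, Q* = 91.
The floor of 59 is above the equilibrium price 21, so it binds.
At P = 59: Qd = 112 - 59 = 53 and Qs = 8·59 - 77 = 395.
Surplus = Qs - Qd = 342.
Government expenditure = surplus × support price = 342 × 59 = 20178.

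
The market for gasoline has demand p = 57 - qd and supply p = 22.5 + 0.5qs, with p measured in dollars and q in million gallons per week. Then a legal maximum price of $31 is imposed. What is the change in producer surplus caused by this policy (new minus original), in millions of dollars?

-60

Rearranging demand gives qd = 57 - p; rearranging supply gives qs = 2p - 45. Equilibrium: 57 - p = 2p - 45, so 102 = 3p and p* = 34, q* = 23.
Because the ceiling (31) lies below the market-clearing price, it is binding.
At p = 31: qd = 57 - 31 = 26 and qs = 2·31 - 45 = 17.
Producer surplus without the control is ½ · (34 - 22.5) · 23 = 132.25.
With the ceiling, producers sell 17 units at 31, so PS = ½ · (31 - 22.5) · 17 = 72.25.
Change in producer surplus = 72.25 - 132.25 = -60.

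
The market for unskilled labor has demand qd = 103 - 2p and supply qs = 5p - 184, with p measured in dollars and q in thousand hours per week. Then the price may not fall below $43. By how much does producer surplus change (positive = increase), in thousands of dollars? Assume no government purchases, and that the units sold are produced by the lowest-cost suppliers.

32.4

Equilibrium: 103 - 2p = 5p - 184, so 287 = 7p and p* = 41, q* = 21.
The floor of 43 is above the equilibrium price 41, so it binds.
At p = 43: qd = 103 - 2·43 = 17 and qs = 5·43 - 184 = 31.
Producer surplus without the control is ½ · (41 - 36.8) · 21 = 44.1.
With the floor, 17 units are sold at 43. The supply price at q = 17 is 40.2, so PS = ½ · [(43 - 36.8) + (43 - 40.2)] · 17 = 76.5.
Change in producer surplus = 76.5 - 44.1 = 32.4.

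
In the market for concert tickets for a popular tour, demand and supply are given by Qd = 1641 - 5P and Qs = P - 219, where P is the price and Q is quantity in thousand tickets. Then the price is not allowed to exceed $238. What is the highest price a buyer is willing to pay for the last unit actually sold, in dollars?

In a free market, 1641 - 5P = P - 219 gives the equilibrium P* = 310, Q* = 91.
Because the ceiling (238) lies below the market-clearing price, it is binding.
At P = 238: Qd = 1641 - 5·238 = 451 and Qs = 238 - 219 = 19.
Only 19 units reach the market. On the demand curve, the marginal buyer's willingness to pay at Q = 19 is (1641 - 19)/5 = 324.4.

324.4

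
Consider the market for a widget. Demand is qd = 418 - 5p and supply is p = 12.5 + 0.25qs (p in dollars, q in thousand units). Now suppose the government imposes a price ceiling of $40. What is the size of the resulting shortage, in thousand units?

108

Rearranging supply gives qs = 4p - 50. Setting quantity demanded equal to quantity supplied, 418 - 5p = 4p - 50, gives p* = 52 and q* = 158.
Since 40 < 52, the ceiling is binding.
At p = 40: qd = 418 - 5·40 = 218 and qs = 4·40 - 50 = 110.
Shortage = qd - qs = 218 - 110 = 108.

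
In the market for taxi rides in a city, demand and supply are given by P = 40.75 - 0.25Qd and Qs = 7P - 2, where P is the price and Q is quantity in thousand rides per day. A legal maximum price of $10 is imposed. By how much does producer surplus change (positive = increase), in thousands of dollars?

Rearranging demand gives Qd = 163 - 4P. Equilibrium: 163 - 4P = 7P - 2, so 165 = 11P and P* = 15, Q* = 103.
Because the ceiling (10) lies below the market-clearing price, it is binding.
At P = 10: Qd = 163 - 4·10 = 123 and Qs = 7·10 - 2 = 68.
Producer surplus without the control is ½ · (15 - 2/7) · 103 = 10609/14.
With the ceiling, producers sell 68 units at 10, so PS = ½ · (10 - 2/7) · 68 = 2312/7.
Change in producer surplus = 2312/7 - 10609/14 = -427.5.

-427.5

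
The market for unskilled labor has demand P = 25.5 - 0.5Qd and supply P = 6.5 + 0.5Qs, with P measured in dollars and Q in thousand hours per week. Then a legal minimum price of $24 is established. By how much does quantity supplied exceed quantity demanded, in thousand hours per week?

Rearranging demand gives Qd = 51 - 2P; rearranging supply gives Qs = 2P - 13. Equilibrium: 51 - 2P = 2P - 13, so 64 = 4P and P* = 16, Q* = 19.
The floor of 24 is above the equilibrium price 16, so it binds.
At P = 24: Qd = 51 - 2·24 = 3 and Qs = 2·24 - 13 = 35.
Surplus = Qs - Qd = 35 - 3 = 32.

32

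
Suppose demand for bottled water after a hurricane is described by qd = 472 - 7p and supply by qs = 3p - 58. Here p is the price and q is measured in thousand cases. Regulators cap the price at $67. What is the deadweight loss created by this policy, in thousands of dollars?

0

Setting quantity demanded equal to quantity supplied, 472 - 7p = 3p - 58, gives p* = 53 and q* = 101.
Since 67 is above p* = 53, the ceiling does not bind and the free-market outcome prevails.
Since the control does not bind, no trades are prevented and deadweight loss is zero.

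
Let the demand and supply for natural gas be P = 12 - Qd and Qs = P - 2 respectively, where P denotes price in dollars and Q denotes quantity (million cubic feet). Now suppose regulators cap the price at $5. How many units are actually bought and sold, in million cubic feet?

3

Rearranging demand gives Qd = 12 - P. In a free market, 12 - P = P - 2 gives the equilibrium P* = 7, Q* = 5.
Since 5 < 7, the ceiling is binding.
At P = 5: Qd = 12 - 5 = 7 and Qs = 5 - 2 = 3.
The quantity actually transacted is the short side, supply: 3.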